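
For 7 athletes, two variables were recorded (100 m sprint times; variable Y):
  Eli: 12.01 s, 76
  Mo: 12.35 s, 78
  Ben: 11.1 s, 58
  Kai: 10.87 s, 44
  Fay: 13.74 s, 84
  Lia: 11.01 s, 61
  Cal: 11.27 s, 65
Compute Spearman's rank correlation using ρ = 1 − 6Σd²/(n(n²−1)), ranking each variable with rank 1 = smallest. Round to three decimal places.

0.964

Ranks of variable 1: 5, 6, 3, 1, 7, 2, 4
Ranks of variable 2: 5, 6, 2, 1, 7, 3, 4
d = r₁ − r₂: 0, 0, 1, 0, 0, -1, 0
d²: 0, 0, 1, 0, 0, 1, 0; Σd² = 2
ρ = 1 − 6·2/(7·48) = 1 − 12/336 = 0.964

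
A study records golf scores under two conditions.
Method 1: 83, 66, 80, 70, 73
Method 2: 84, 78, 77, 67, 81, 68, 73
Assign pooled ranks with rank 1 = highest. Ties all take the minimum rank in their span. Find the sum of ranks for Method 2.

43

Sorted (descending): 84, 83, 81, 80, 78, 77, 73, 73, 70, 68, 67, 66
The 2 values of 73 occupy positions 7–8 → each gets rank 7.
Method 2 values → pooled ranks: 84→1, 78→5, 77→6, 67→11, 81→3, 68→10, 73→7
Rank sum = 1 + 5 + 6 + 11 + 3 + 10 + 7 = 43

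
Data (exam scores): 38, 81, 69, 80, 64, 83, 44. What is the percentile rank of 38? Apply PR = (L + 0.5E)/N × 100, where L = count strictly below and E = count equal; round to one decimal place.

7.1

N = 7.
Strictly below 38: 0. Equal to 38: 1.
PR = (0 + 0.5·1)/7 × 100 = 7.1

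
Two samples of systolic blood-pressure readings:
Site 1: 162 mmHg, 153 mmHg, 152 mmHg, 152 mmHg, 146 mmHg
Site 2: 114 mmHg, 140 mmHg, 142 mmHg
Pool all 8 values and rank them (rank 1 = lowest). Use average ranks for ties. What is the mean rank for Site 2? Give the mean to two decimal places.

2.00

Sorted (ascending): 114, 140, 142, 146, 152, 152, 153, 162
The 2 values of 152 occupy positions 5–6 → average rank (5+6)/2 = 5.5.
Site 2 values → pooled ranks: 114→1, 140→2, 142→3
Mean rank = (1 + 2 + 3) / 3 = 2.00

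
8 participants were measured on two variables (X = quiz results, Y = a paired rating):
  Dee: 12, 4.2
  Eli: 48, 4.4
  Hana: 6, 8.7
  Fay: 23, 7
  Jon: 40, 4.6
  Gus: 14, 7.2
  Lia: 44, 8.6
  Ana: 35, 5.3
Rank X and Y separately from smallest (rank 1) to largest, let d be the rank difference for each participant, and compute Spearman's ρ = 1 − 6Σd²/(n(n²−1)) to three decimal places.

-0.262

Ranks of variable 1: 2, 8, 1, 4, 6, 3, 7, 5
Ranks of variable 2: 1, 2, 8, 5, 3, 6, 7, 4
d = r₁ − r₂: 1, 6, -7, -1, 3, -3, 0, 1
d²: 1, 36, 49, 1, 9, 9, 0, 1; Σd² = 106
ρ = 1 − 6·106/(8·63) = 1 − 636/504 = -0.262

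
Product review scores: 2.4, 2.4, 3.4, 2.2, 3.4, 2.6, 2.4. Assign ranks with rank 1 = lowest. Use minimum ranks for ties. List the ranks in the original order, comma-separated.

Sorted (ascending): 2.2, 2.4, 2.4, 2.4, 2.6, 3.4, 3.4
The 3 values of 2.4 occupy positions 2–4 → each gets rank 2.
The 2 values of 3.4 occupy positions 6–7 → each gets rank 6.

2, 2, 6, 1, 6, 5, 2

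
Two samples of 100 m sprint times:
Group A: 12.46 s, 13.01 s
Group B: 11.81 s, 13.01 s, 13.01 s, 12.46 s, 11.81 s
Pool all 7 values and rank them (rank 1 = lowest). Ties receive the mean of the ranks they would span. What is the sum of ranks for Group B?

18.5

Sorted (ascending): 11.81, 11.81, 12.46, 12.46, 13.01, 13.01, 13.01
The 2 values of 11.81 occupy positions 1–2 → average rank (1+2)/2 = 1.5.
The 2 values of 12.46 occupy positions 3–4 → average rank (3+4)/2 = 3.5.
The 3 values of 13.01 occupy positions 5–7 → average rank 6.
Group B values → pooled ranks: 11.81→1.5, 13.01→6, 13.01→6, 12.46→3.5, 11.81→1.5
Rank sum = 1.5 + 6 + 6 + 3.5 + 1.5 = 18.5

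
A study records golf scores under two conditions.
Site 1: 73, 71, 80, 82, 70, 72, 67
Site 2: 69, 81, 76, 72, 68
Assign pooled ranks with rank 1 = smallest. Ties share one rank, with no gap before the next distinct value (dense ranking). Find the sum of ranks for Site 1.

Sorted (ascending): 67, 68, 69, 70, 71, 72, 72, 73, 76, 80, 81, 82
The 2 values of 72 share dense rank 6.
Remaining distinct values take the next consecutive integers.
Site 1 values → pooled ranks: 73→7, 71→5, 80→9, 82→11, 70→4, 72→6, 67→1
Rank sum = 7 + 5 + 9 + 11 + 4 + 6 + 1 = 43

43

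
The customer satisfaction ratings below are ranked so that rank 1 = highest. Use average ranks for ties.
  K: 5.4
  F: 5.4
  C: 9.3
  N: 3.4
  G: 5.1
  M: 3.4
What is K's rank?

2.5

Sorted (descending): 9.3, 5.4, 5.4, 5.1, 3.4, 3.4
The 2 values of 5.4 occupy positions 2–3 → average rank (2+3)/2 = 2.5.
The 2 values of 3.4 occupy positions 5–6 → average rank (5+6)/2 = 5.5.
K has value 5.4 → rank 2.5.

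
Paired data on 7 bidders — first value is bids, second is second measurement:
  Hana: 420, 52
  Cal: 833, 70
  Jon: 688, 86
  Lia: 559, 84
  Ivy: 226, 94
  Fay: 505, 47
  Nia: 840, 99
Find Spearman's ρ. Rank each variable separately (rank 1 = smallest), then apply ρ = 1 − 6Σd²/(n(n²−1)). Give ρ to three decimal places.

0.321

Ranks of variable 1: 2, 6, 5, 4, 1, 3, 7
Ranks of variable 2: 2, 3, 5, 4, 6, 1, 7
d = r₁ − r₂: 0, 3, 0, 0, -5, 2, 0
d²: 0, 9, 0, 0, 25, 4, 0; Σd² = 38
ρ = 1 − 6·38/(7·48) = 1 − 228/336 = 0.321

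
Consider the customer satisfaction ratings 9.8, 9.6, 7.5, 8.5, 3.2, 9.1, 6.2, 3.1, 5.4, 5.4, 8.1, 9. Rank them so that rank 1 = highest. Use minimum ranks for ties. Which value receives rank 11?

3.2

Sorted (descending): 9.8, 9.6, 9.1, 9, 8.5, 8.1, 7.5, 6.2, 5.4, 5.4, 3.2, 3.1
The 2 values of 5.4 occupy positions 9–10 → each gets rank 9.
Rank 11 → value 3.2.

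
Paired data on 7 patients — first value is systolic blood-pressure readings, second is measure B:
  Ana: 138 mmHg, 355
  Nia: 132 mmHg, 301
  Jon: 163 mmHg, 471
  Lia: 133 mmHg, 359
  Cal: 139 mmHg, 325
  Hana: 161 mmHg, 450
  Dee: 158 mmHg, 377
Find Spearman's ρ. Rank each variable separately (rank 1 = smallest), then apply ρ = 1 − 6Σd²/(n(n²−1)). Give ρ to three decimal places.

Ranks of variable 1: 3, 1, 7, 2, 4, 6, 5
Ranks of variable 2: 3, 1, 7, 4, 2, 6, 5
d = r₁ − r₂: 0, 0, 0, -2, 2, 0, 0
d²: 0, 0, 0, 4, 4, 0, 0; Σd² = 8
ρ = 1 − 6·8/(7·48) = 1 − 48/336 = 0.857

0.857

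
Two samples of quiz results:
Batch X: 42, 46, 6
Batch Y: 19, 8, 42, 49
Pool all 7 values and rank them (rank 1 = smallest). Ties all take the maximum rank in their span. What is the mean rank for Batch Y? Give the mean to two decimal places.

Sorted (ascending): 6, 8, 19, 42, 42, 46, 49
The 2 values of 42 occupy positions 4–5 → each gets rank 5.
Batch Y values → pooled ranks: 19→3, 8→2, 42→5, 49→7
Mean rank = (3 + 2 + 5 + 7) / 4 = 4.25

4.25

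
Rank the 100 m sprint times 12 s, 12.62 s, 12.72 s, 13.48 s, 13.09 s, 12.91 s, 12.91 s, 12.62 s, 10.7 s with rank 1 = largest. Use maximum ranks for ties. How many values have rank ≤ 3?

Sorted (descending): 13.48, 13.09, 12.91, 12.91, 12.72, 12.62, 12.62, 12, 10.7
The 2 values of 12.91 occupy positions 3–4 → each gets rank 4.
The 2 values of 12.62 occupy positions 6–7 → each gets rank 7.
Ranks ≤ 3: {1, 2} → 2 values.

2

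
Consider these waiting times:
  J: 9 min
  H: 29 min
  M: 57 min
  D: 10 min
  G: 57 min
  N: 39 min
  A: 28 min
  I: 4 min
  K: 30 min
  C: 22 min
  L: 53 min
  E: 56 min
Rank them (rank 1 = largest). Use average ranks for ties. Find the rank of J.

Sorted (descending): 57, 57, 56, 53, 39, 30, 29, 28, 22, 10, 9, 4
The 2 values of 57 occupy positions 1–2 → average rank (1+2)/2 = 1.5.
J has value 9 min → rank 11.

11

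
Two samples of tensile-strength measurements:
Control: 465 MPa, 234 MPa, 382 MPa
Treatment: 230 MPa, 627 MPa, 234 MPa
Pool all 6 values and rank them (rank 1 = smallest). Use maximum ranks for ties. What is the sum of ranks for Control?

12

Sorted (ascending): 230, 234, 234, 382, 465, 627
The 2 values of 234 occupy positions 2–3 → each gets rank 3.
Control values → pooled ranks: 465→5, 234→3, 382→4
Rank sum = 5 + 3 + 4 = 12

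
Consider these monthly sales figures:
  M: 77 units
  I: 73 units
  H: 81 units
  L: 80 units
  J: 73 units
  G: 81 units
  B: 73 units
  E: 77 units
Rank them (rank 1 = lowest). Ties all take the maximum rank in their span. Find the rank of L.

Sorted (ascending): 73, 73, 73, 77, 77, 80, 81, 81
The 3 values of 73 occupy positions 1–3 → each gets rank 3.
The 2 values of 77 occupy positions 4–5 → each gets rank 5.
The 2 values of 81 occupy positions 7–8 → each gets rank 8.
L has value 80 units → rank 6.

6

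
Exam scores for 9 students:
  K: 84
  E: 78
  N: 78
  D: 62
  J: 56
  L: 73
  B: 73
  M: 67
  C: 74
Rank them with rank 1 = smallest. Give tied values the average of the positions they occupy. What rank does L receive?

Sorted (ascending): 56, 62, 67, 73, 73, 74, 78, 78, 84
The 2 values of 73 occupy positions 4–5 → average rank (4+5)/2 = 4.5.
The 2 values of 78 occupy positions 7–8 → average rank (7+8)/2 = 7.5.
L has value 73 → rank 4.5.

4.5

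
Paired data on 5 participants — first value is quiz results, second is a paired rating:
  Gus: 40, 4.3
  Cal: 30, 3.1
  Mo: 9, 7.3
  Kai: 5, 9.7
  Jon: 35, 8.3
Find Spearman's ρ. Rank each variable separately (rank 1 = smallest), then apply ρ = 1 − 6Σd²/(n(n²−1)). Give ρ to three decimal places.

-0.500

Ranks of variable 1: 5, 3, 2, 1, 4
Ranks of variable 2: 2, 1, 3, 5, 4
d = r₁ − r₂: 3, 2, -1, -4, 0
d²: 9, 4, 1, 16, 0; Σd² = 30
ρ = 1 − 6·30/(5·24) = 1 − 180/120 = -0.500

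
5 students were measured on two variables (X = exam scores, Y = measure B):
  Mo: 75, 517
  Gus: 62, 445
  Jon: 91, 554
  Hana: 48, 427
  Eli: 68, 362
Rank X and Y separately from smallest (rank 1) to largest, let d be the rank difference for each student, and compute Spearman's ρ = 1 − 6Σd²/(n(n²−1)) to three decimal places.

0.700

Ranks of variable 1: 4, 2, 5, 1, 3
Ranks of variable 2: 4, 3, 5, 2, 1
d = r₁ − r₂: 0, -1, 0, -1, 2
d²: 0, 1, 0, 1, 4; Σd² = 6
ρ = 1 − 6·6/(5·24) = 1 − 36/120 = 0.700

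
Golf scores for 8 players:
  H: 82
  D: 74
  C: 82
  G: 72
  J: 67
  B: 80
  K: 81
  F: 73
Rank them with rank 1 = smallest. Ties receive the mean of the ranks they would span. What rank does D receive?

Sorted (ascending): 67, 72, 73, 74, 80, 81, 82, 82
The 2 values of 82 occupy positions 7–8 → average rank (7+8)/2 = 7.5.
D has value 74 → rank 4.

4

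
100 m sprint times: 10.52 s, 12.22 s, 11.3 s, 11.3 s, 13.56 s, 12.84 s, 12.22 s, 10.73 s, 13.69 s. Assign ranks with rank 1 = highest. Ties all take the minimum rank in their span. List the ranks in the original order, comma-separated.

Sorted (descending): 13.69, 13.56, 12.84, 12.22, 12.22, 11.3, 11.3, 10.73, 10.52
The 2 values of 12.22 occupy positions 4–5 → each gets rank 4.
The 2 values of 11.3 occupy positions 6–7 → each gets rank 6.

9, 4, 6, 6, 2, 3, 4, 8, 1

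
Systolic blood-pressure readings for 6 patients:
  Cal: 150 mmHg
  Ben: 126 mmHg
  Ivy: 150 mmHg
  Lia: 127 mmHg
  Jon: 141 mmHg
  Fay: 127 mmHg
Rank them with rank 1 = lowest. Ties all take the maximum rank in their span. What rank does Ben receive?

1

Sorted (ascending): 126, 127, 127, 141, 150, 150
The 2 values of 127 occupy positions 2–3 → each gets rank 3.
The 2 values of 150 occupy positions 5–6 → each gets rank 6.
Ben has value 126 mmHg → rank 1.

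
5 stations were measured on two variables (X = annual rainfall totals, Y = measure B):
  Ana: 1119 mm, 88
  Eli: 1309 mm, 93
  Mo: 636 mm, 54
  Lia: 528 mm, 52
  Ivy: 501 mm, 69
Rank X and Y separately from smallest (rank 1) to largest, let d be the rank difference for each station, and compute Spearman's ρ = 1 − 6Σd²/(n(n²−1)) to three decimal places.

Ranks of variable 1: 4, 5, 3, 2, 1
Ranks of variable 2: 4, 5, 2, 1, 3
d = r₁ − r₂: 0, 0, 1, 1, -2
d²: 0, 0, 1, 1, 4; Σd² = 6
ρ = 1 − 6·6/(5·24) = 1 − 36/120 = 0.700

0.700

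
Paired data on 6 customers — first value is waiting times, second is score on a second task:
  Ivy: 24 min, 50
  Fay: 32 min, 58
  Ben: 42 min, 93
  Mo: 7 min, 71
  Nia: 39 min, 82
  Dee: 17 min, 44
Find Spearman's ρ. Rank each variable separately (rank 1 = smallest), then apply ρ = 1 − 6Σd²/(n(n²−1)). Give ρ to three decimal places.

Ranks of variable 1: 3, 4, 6, 1, 5, 2
Ranks of variable 2: 2, 3, 6, 4, 5, 1
d = r₁ − r₂: 1, 1, 0, -3, 0, 1
d²: 1, 1, 0, 9, 0, 1; Σd² = 12
ρ = 1 − 6·12/(6·35) = 1 − 72/210 = 0.657

0.657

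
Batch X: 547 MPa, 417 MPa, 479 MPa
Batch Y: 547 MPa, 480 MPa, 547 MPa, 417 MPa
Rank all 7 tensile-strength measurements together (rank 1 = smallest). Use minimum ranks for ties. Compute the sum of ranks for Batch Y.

Sorted (ascending): 417, 417, 479, 480, 547, 547, 547
The 2 values of 417 occupy positions 1–2 → each gets rank 1.
The 3 values of 547 occupy positions 5–7 → each gets rank 5.
Batch Y values → pooled ranks: 547→5, 480→4, 547→5, 417→1
Rank sum = 5 + 4 + 5 + 1 = 15

15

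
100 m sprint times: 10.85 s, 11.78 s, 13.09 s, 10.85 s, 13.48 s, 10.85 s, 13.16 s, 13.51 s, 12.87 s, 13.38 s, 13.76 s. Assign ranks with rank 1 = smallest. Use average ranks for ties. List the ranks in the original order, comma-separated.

Sorted (ascending): 10.85, 10.85, 10.85, 11.78, 12.87, 13.09, 13.16, 13.38, 13.48, 13.51, 13.76
The 3 values of 10.85 occupy positions 1–3 → average rank 2.

2, 4, 6, 2, 9, 2, 7, 10, 5, 8, 11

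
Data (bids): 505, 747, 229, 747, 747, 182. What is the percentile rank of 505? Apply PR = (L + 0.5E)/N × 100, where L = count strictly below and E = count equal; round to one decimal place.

N = 6.
Strictly below 505: 2. Equal to 505: 1.
PR = (2 + 0.5·1)/6 × 100 = 41.7

41.7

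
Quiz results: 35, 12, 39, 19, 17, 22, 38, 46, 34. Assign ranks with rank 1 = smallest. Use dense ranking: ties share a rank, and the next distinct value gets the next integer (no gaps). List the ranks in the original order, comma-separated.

6, 1, 8, 3, 2, 4, 7, 9, 5

Sorted (ascending): 12, 17, 19, 22, 34, 35, 38, 39, 46
No ties — each value takes its position as its rank.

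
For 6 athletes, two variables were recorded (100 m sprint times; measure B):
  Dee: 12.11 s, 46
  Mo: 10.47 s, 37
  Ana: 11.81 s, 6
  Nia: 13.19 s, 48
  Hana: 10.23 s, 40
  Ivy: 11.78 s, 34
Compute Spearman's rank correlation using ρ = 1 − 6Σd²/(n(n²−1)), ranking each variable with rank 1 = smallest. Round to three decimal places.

0.429

Ranks of variable 1: 5, 2, 4, 6, 1, 3
Ranks of variable 2: 5, 3, 1, 6, 4, 2
d = r₁ − r₂: 0, -1, 3, 0, -3, 1
d²: 0, 1, 9, 0, 9, 1; Σd² = 20
ρ = 1 − 6·20/(6·35) = 1 − 120/210 = 0.429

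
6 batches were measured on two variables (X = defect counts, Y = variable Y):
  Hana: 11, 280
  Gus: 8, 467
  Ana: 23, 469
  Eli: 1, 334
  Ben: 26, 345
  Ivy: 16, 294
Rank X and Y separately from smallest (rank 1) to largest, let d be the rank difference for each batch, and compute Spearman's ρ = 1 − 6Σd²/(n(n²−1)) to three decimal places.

Ranks of variable 1: 3, 2, 5, 1, 6, 4
Ranks of variable 2: 1, 5, 6, 3, 4, 2
d = r₁ − r₂: 2, -3, -1, -2, 2, 2
d²: 4, 9, 1, 4, 4, 4; Σd² = 26
ρ = 1 − 6·26/(6·35) = 1 − 156/210 = 0.257

0.257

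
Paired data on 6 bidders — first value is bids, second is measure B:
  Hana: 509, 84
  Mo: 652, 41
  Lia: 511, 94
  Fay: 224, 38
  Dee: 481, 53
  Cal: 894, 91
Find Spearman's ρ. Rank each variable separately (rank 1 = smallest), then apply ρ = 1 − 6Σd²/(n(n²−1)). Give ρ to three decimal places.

Ranks of variable 1: 3, 5, 4, 1, 2, 6
Ranks of variable 2: 4, 2, 6, 1, 3, 5
d = r₁ − r₂: -1, 3, -2, 0, -1, 1
d²: 1, 9, 4, 0, 1, 1; Σd² = 16
ρ = 1 − 6·16/(6·35) = 1 − 96/210 = 0.543

0.543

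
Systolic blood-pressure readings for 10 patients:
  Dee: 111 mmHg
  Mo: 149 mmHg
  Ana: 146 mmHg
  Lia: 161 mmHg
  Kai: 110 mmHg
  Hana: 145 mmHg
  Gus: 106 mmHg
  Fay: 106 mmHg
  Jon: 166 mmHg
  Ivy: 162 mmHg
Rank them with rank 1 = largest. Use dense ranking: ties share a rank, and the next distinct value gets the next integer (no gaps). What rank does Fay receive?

9

Sorted (descending): 166, 162, 161, 149, 146, 145, 111, 110, 106, 106
The 2 values of 106 share dense rank 9.
Remaining distinct values take the next consecutive integers.
Fay has value 106 mmHg → rank 9.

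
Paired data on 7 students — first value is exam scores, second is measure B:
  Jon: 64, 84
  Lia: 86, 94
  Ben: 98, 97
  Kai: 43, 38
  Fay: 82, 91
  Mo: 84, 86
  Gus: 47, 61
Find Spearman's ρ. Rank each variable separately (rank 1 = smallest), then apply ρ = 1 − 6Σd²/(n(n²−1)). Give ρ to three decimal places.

Ranks of variable 1: 3, 6, 7, 1, 4, 5, 2
Ranks of variable 2: 3, 6, 7, 1, 5, 4, 2
d = r₁ − r₂: 0, 0, 0, 0, -1, 1, 0
d²: 0, 0, 0, 0, 1, 1, 0; Σd² = 2
ρ = 1 − 6·2/(7·48) = 1 − 12/336 = 0.964

0.964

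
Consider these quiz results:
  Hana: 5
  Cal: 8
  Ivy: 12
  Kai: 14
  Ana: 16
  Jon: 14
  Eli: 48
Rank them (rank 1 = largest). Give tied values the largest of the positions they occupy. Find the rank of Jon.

Sorted (descending): 48, 16, 14, 14, 12, 8, 5
The 2 values of 14 occupy positions 3–4 → each gets rank 4.
Jon has value 14 → rank 4.

4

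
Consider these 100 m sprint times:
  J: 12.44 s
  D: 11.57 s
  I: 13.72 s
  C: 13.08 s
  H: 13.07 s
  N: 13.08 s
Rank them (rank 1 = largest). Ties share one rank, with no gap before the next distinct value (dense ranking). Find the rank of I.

1

Sorted (descending): 13.72, 13.08, 13.08, 13.07, 12.44, 11.57
The 2 values of 13.08 share dense rank 2.
Remaining distinct values take the next consecutive integers.
I has value 13.72 s → rank 1.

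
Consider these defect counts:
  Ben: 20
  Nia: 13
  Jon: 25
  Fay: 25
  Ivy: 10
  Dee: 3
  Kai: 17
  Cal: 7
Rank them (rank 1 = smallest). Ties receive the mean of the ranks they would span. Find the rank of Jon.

7.5

Sorted (ascending): 3, 7, 10, 13, 17, 20, 25, 25
The 2 values of 25 occupy positions 7–8 → average rank (7+8)/2 = 7.5.
Jon has value 25 → rank 7.5.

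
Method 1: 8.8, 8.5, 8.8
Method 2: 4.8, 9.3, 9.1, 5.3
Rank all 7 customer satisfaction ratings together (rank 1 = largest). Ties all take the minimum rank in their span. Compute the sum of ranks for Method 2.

Sorted (descending): 9.3, 9.1, 8.8, 8.8, 8.5, 5.3, 4.8
The 2 values of 8.8 occupy positions 3–4 → each gets rank 3.
Method 2 values → pooled ranks: 4.8→7, 9.3→1, 9.1→2, 5.3→6
Rank sum = 7 + 1 + 2 + 6 = 16

16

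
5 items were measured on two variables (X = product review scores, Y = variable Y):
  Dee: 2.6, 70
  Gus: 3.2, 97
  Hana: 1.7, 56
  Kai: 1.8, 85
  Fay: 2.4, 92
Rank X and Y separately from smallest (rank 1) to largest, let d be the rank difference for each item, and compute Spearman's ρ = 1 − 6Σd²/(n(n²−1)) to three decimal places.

0.700

Ranks of variable 1: 4, 5, 1, 2, 3
Ranks of variable 2: 2, 5, 1, 3, 4
d = r₁ − r₂: 2, 0, 0, -1, -1
d²: 4, 0, 0, 1, 1; Σd² = 6
ρ = 1 − 6·6/(5·24) = 1 − 36/120 = 0.700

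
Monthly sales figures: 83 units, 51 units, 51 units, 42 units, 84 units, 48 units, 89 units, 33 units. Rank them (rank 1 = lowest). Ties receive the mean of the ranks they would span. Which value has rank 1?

Sorted (ascending): 33, 42, 48, 51, 51, 83, 84, 89
The 2 values of 51 occupy positions 4–5 → average rank (4+5)/2 = 4.5.
Rank 1 → value 33.

33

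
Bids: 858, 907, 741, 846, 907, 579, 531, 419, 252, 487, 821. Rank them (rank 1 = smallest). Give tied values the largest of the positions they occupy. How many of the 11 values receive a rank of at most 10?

Sorted (ascending): 252, 419, 487, 531, 579, 741, 821, 846, 858, 907, 907
The 2 values of 907 occupy positions 10–11 → each gets rank 11.
Ranks ≤ 10: {1, 2, 3, 4, 5, 6, 7, 8, 9} → 9 values.

9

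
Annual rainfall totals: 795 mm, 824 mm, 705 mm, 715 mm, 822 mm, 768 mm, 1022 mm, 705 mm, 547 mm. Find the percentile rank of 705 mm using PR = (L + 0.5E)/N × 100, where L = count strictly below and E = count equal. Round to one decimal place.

22.2

N = 9.
Strictly below 705: 1. Equal to 705: 2.
PR = (1 + 0.5·2)/9 × 100 = 22.2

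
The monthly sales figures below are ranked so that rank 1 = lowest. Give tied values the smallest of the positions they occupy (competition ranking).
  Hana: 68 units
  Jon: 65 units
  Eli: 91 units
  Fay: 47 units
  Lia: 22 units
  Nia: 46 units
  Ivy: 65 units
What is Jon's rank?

4

Sorted (ascending): 22, 46, 47, 65, 65, 68, 91
The 2 values of 65 occupy positions 4–5 → each gets rank 4.
Jon has value 65 units → rank 4.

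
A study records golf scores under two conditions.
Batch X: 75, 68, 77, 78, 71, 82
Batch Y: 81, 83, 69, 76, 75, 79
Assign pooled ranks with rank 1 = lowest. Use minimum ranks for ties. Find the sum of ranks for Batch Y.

Sorted (ascending): 68, 69, 71, 75, 75, 76, 77, 78, 79, 81, 82, 83
The 2 values of 75 occupy positions 4–5 → each gets rank 4.
Batch Y values → pooled ranks: 81→10, 83→12, 69→2, 76→6, 75→4, 79→9
Rank sum = 10 + 12 + 2 + 6 + 4 + 9 = 43

43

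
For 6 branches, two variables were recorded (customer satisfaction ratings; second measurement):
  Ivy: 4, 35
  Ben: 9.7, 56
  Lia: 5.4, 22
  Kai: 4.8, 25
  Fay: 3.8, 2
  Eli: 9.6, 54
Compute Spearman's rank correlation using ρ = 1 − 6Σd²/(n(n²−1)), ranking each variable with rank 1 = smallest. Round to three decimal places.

Ranks of variable 1: 2, 6, 4, 3, 1, 5
Ranks of variable 2: 4, 6, 2, 3, 1, 5
d = r₁ − r₂: -2, 0, 2, 0, 0, 0
d²: 4, 0, 4, 0, 0, 0; Σd² = 8
ρ = 1 − 6·8/(6·35) = 1 − 48/210 = 0.771

0.771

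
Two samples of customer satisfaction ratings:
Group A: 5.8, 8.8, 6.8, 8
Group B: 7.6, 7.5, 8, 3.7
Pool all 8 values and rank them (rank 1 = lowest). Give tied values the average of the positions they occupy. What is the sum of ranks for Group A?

Sorted (ascending): 3.7, 5.8, 6.8, 7.5, 7.6, 8, 8, 8.8
The 2 values of 8 occupy positions 6–7 → average rank (6+7)/2 = 6.5.
Group A values → pooled ranks: 5.8→2, 8.8→8, 6.8→3, 8→6.5
Rank sum = 2 + 8 + 3 + 6.5 = 19.5

19.5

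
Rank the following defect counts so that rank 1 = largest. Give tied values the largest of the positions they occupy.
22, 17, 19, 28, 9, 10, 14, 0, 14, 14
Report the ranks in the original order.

Sorted (descending): 28, 22, 19, 17, 14, 14, 14, 10, 9, 0
The 3 values of 14 occupy positions 5–7 → each gets rank 7.

2, 4, 3, 1, 9, 8, 7, 10, 7, 7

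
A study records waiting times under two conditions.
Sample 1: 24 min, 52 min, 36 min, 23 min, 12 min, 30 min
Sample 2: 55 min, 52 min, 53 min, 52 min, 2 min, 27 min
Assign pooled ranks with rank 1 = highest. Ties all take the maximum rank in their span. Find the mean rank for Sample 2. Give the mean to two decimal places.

Sorted (descending): 55, 53, 52, 52, 52, 36, 30, 27, 24, 23, 12, 2
The 3 values of 52 occupy positions 3–5 → each gets rank 5.
Sample 2 values → pooled ranks: 55→1, 52→5, 53→2, 52→5, 2→12, 27→8
Mean rank = (1 + 5 + 2 + 5 + 12 + 8) / 6 = 5.50

5.50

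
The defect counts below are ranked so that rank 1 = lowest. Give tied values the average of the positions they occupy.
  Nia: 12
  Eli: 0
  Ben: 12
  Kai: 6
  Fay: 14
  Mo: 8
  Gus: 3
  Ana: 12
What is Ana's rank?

Sorted (ascending): 0, 3, 6, 8, 12, 12, 12, 14
The 3 values of 12 occupy positions 5–7 → average rank 6.
Ana has value 12 → rank 6.

6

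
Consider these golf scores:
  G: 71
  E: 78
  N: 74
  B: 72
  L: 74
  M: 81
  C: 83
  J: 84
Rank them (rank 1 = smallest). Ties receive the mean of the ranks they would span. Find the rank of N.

3.5

Sorted (ascending): 71, 72, 74, 74, 78, 81, 83, 84
The 2 values of 74 occupy positions 3–4 → average rank (3+4)/2 = 3.5.
N has value 74 → rank 3.5.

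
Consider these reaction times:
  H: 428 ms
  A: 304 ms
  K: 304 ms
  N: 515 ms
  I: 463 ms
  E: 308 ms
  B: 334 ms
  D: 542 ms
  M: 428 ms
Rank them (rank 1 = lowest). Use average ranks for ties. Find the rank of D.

9

Sorted (ascending): 304, 304, 308, 334, 428, 428, 463, 515, 542
The 2 values of 304 occupy positions 1–2 → average rank (1+2)/2 = 1.5.
The 2 values of 428 occupy positions 5–6 → average rank (5+6)/2 = 5.5.
D has value 542 ms → rank 9.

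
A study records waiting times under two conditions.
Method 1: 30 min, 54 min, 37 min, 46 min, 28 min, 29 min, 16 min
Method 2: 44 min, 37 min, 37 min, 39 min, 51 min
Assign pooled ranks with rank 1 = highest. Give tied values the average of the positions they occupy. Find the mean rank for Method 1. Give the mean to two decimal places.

7.57

Sorted (descending): 54, 51, 46, 44, 39, 37, 37, 37, 30, 29, 28, 16
The 3 values of 37 occupy positions 6–8 → average rank 7.
Method 1 values → pooled ranks: 30→9, 54→1, 37→7, 46→3, 28→11, 29→10, 16→12
Mean rank = (9 + 1 + 7 + 3 + 11 + 10 + 12) / 7 = 7.57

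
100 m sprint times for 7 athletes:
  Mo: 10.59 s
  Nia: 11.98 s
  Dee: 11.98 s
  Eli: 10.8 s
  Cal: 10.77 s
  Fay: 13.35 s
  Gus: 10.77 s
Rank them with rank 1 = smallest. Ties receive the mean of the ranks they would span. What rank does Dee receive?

Sorted (ascending): 10.59, 10.77, 10.77, 10.8, 11.98, 11.98, 13.35
The 2 values of 10.77 occupy positions 2–3 → average rank (2+3)/2 = 2.5.
The 2 values of 11.98 occupy positions 5–6 → average rank (5+6)/2 = 5.5.
Dee has value 11.98 s → rank 5.5.

5.5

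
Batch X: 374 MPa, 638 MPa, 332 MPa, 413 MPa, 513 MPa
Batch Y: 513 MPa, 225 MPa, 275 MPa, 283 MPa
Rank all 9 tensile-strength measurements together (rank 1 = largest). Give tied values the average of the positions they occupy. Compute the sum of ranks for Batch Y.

26.5

Sorted (descending): 638, 513, 513, 413, 374, 332, 283, 275, 225
The 2 values of 513 occupy positions 2–3 → average rank (2+3)/2 = 2.5.
Batch Y values → pooled ranks: 513→2.5, 225→9, 275→8, 283→7
Rank sum = 2.5 + 9 + 8 + 7 = 26.5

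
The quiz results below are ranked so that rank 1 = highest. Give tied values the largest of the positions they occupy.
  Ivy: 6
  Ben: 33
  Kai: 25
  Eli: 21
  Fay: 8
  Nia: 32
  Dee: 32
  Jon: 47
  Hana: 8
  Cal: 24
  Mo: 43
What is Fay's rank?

Sorted (descending): 47, 43, 33, 32, 32, 25, 24, 21, 8, 8, 6
The 2 values of 32 occupy positions 4–5 → each gets rank 5.
The 2 values of 8 occupy positions 9–10 → each gets rank 10.
Fay has value 8 → rank 10.

10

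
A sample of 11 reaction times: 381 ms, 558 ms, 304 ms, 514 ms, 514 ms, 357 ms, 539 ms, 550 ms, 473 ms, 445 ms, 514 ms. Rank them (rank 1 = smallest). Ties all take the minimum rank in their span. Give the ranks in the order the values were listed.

Sorted (ascending): 304, 357, 381, 445, 473, 514, 514, 514, 539, 550, 558
The 3 values of 514 occupy positions 6–8 → each gets rank 6.

3, 11, 1, 6, 6, 2, 9, 10, 5, 4, 6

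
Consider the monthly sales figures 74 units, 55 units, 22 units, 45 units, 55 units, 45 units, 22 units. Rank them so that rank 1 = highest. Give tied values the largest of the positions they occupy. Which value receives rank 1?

74

Sorted (descending): 74, 55, 55, 45, 45, 22, 22
The 2 values of 55 occupy positions 2–3 → each gets rank 3.
The 2 values of 45 occupy positions 4–5 → each gets rank 5.
The 2 values of 22 occupy positions 6–7 → each gets rank 7.
Rank 1 → value 74.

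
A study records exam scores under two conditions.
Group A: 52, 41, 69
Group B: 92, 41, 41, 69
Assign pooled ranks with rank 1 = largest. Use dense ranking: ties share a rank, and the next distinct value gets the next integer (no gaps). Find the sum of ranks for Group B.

Sorted (descending): 92, 69, 69, 52, 41, 41, 41
The 2 values of 69 share dense rank 2.
The 3 values of 41 share dense rank 4.
Remaining distinct values take the next consecutive integers.
Group B values → pooled ranks: 92→1, 41→4, 41→4, 69→2
Rank sum = 1 + 4 + 4 + 2 = 11

11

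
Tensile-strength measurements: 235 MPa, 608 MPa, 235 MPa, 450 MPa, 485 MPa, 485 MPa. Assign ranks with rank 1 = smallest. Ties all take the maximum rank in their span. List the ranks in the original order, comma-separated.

2, 6, 2, 3, 5, 5

Sorted (ascending): 235, 235, 450, 485, 485, 608
The 2 values of 235 occupy positions 1–2 → each gets rank 2.
The 2 values of 485 occupy positions 4–5 → each gets rank 5.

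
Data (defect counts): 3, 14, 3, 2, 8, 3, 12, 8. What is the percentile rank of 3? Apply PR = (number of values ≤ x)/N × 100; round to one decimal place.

50.0

N = 8.
Strictly below 3: 1. Equal to 3: 3.
PR = 4/8 × 100 = 50.0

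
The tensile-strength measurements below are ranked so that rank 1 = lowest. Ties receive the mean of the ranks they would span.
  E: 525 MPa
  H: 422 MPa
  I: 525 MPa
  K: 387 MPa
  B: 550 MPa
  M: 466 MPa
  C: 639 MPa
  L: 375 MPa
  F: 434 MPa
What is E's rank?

Sorted (ascending): 375, 387, 422, 434, 466, 525, 525, 550, 639
The 2 values of 525 occupy positions 6–7 → average rank (6+7)/2 = 6.5.
E has value 525 MPa → rank 6.5.

6.5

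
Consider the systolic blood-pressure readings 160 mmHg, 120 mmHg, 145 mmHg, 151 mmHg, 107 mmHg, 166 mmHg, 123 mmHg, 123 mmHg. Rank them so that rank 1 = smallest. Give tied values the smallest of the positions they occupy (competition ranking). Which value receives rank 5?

Sorted (ascending): 107, 120, 123, 123, 145, 151, 160, 166
The 2 values of 123 occupy positions 3–4 → each gets rank 3.
Rank 5 → value 145.

145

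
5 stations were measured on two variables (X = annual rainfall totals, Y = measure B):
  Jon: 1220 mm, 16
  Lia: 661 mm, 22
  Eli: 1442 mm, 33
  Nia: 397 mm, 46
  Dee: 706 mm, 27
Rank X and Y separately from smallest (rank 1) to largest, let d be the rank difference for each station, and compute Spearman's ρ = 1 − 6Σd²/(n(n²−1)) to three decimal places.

-0.300

Ranks of variable 1: 4, 2, 5, 1, 3
Ranks of variable 2: 1, 2, 4, 5, 3
d = r₁ − r₂: 3, 0, 1, -4, 0
d²: 9, 0, 1, 16, 0; Σd² = 26
ρ = 1 − 6·26/(5·24) = 1 − 156/120 = -0.300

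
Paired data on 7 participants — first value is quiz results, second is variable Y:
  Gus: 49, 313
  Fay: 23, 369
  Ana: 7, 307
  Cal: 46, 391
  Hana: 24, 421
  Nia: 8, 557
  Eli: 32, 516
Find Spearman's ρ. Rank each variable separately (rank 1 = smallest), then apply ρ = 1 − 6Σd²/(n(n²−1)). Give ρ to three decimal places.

Ranks of variable 1: 7, 3, 1, 6, 4, 2, 5
Ranks of variable 2: 2, 3, 1, 4, 5, 7, 6
d = r₁ − r₂: 5, 0, 0, 2, -1, -5, -1
d²: 25, 0, 0, 4, 1, 25, 1; Σd² = 56
ρ = 1 − 6·56/(7·48) = 1 − 336/336 = 0.000

0.000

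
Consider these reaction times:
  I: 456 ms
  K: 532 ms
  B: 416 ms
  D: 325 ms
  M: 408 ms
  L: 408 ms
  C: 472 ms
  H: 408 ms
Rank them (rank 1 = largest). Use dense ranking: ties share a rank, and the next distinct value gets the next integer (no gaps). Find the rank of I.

Sorted (descending): 532, 472, 456, 416, 408, 408, 408, 325
The 3 values of 408 share dense rank 5.
Remaining distinct values take the next consecutive integers.
I has value 456 ms → rank 3.

3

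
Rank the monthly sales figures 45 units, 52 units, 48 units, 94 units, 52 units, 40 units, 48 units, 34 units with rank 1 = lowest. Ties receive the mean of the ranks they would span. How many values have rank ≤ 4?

Sorted (ascending): 34, 40, 45, 48, 48, 52, 52, 94
The 2 values of 48 occupy positions 4–5 → average rank (4+5)/2 = 4.5.
The 2 values of 52 occupy positions 6–7 → average rank (6+7)/2 = 6.5.
Ranks ≤ 4: {1, 2, 3} → 3 values.

3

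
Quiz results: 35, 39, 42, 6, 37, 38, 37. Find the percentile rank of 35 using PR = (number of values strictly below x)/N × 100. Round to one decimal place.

14.3

N = 7.
Strictly below 35: 1. Equal to 35: 1.
PR = 1/7 × 100 = 14.3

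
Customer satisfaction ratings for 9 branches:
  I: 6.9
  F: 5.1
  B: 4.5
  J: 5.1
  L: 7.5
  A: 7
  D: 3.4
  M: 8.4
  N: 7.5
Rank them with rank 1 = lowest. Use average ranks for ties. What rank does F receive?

3.5

Sorted (ascending): 3.4, 4.5, 5.1, 5.1, 6.9, 7, 7.5, 7.5, 8.4
The 2 values of 5.1 occupy positions 3–4 → average rank (3+4)/2 = 3.5.
The 2 values of 7.5 occupy positions 7–8 → average rank (7+8)/2 = 7.5.
F has value 5.1 → rank 3.5.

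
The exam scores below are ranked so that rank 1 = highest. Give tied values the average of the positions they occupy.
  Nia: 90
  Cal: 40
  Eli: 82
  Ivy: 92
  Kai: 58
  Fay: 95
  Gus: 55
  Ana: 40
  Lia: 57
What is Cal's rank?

Sorted (descending): 95, 92, 90, 82, 58, 57, 55, 40, 40
The 2 values of 40 occupy positions 8–9 → average rank (8+9)/2 = 8.5.
Cal has value 40 → rank 8.5.

8.5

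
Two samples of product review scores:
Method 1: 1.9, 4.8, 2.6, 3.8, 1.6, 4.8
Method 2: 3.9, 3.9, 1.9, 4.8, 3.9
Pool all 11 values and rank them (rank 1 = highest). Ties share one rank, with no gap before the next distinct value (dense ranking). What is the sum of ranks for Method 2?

Sorted (descending): 4.8, 4.8, 4.8, 3.9, 3.9, 3.9, 3.8, 2.6, 1.9, 1.9, 1.6
The 3 values of 4.8 share dense rank 1.
The 3 values of 3.9 share dense rank 2.
The 2 values of 1.9 share dense rank 5.
Remaining distinct values take the next consecutive integers.
Method 2 values → pooled ranks: 3.9→2, 3.9→2, 1.9→5, 4.8→1, 3.9→2
Rank sum = 2 + 2 + 5 + 1 + 2 = 12

12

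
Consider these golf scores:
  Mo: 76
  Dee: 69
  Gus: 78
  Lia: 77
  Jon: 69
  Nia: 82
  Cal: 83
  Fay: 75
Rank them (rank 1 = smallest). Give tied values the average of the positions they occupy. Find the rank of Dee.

Sorted (ascending): 69, 69, 75, 76, 77, 78, 82, 83
The 2 values of 69 occupy positions 1–2 → average rank (1+2)/2 = 1.5.
Dee has value 69 → rank 1.5.

1.5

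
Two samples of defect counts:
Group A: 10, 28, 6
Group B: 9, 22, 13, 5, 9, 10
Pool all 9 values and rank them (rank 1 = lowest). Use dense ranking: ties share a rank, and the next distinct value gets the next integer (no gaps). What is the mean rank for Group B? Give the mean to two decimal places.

Sorted (ascending): 5, 6, 9, 9, 10, 10, 13, 22, 28
The 2 values of 9 share dense rank 3.
The 2 values of 10 share dense rank 4.
Remaining distinct values take the next consecutive integers.
Group B values → pooled ranks: 9→3, 22→6, 13→5, 5→1, 9→3, 10→4
Mean rank = (3 + 6 + 5 + 1 + 3 + 4) / 6 = 3.67

3.67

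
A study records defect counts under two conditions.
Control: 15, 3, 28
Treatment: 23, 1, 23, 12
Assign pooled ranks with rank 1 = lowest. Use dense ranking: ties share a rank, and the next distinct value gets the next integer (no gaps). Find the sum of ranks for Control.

12

Sorted (ascending): 1, 3, 12, 15, 23, 23, 28
The 2 values of 23 share dense rank 5.
Remaining distinct values take the next consecutive integers.
Control values → pooled ranks: 15→4, 3→2, 28→6
Rank sum = 4 + 2 + 6 = 12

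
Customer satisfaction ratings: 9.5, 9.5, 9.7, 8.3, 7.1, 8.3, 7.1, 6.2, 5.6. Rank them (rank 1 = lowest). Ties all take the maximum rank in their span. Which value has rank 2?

Sorted (ascending): 5.6, 6.2, 7.1, 7.1, 8.3, 8.3, 9.5, 9.5, 9.7
The 2 values of 7.1 occupy positions 3–4 → each gets rank 4.
The 2 values of 8.3 occupy positions 5–6 → each gets rank 6.
The 2 values of 9.5 occupy positions 7–8 → each gets rank 8.
Rank 2 → value 6.2.

6.2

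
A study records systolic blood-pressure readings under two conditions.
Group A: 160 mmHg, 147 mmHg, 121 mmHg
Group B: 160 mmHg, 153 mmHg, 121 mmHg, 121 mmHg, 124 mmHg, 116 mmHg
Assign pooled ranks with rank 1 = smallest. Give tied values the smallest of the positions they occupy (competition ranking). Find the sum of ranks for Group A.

16

Sorted (ascending): 116, 121, 121, 121, 124, 147, 153, 160, 160
The 3 values of 121 occupy positions 2–4 → each gets rank 2.
The 2 values of 160 occupy positions 8–9 → each gets rank 8.
Group A values → pooled ranks: 160→8, 147→6, 121→2
Rank sum = 8 + 6 + 2 = 16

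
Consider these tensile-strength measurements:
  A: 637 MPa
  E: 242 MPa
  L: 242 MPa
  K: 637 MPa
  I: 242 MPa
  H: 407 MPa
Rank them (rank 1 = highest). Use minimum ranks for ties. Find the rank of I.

4

Sorted (descending): 637, 637, 407, 242, 242, 242
The 2 values of 637 occupy positions 1–2 → each gets rank 1.
The 3 values of 242 occupy positions 4–6 → each gets rank 4.
I has value 242 MPa → rank 4.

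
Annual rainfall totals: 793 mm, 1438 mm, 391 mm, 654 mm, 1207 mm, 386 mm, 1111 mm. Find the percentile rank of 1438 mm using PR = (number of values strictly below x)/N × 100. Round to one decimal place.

N = 7.
Strictly below 1438: 6. Equal to 1438: 1.
PR = 6/7 × 100 = 85.7

85.7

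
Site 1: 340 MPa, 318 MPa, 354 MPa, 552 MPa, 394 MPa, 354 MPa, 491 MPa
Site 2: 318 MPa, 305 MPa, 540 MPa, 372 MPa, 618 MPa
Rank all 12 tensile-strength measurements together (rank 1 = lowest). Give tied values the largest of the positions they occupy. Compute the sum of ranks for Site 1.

Sorted (ascending): 305, 318, 318, 340, 354, 354, 372, 394, 491, 540, 552, 618
The 2 values of 318 occupy positions 2–3 → each gets rank 3.
The 2 values of 354 occupy positions 5–6 → each gets rank 6.
Site 1 values → pooled ranks: 340→4, 318→3, 354→6, 552→11, 394→8, 354→6, 491→9
Rank sum = 4 + 3 + 6 + 11 + 8 + 6 + 9 = 47

47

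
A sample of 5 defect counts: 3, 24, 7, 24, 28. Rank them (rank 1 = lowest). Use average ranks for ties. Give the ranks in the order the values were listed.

Sorted (ascending): 3, 7, 24, 24, 28
The 2 values of 24 occupy positions 3–4 → average rank (3+4)/2 = 3.5.

1, 3.5, 2, 3.5, 5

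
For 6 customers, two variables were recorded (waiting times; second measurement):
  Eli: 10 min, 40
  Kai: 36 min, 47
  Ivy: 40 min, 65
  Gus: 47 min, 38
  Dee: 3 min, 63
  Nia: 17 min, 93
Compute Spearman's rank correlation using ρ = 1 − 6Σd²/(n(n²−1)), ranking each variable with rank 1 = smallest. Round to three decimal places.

-0.257

Ranks of variable 1: 2, 4, 5, 6, 1, 3
Ranks of variable 2: 2, 3, 5, 1, 4, 6
d = r₁ − r₂: 0, 1, 0, 5, -3, -3
d²: 0, 1, 0, 25, 9, 9; Σd² = 44
ρ = 1 − 6·44/(6·35) = 1 − 264/210 = -0.257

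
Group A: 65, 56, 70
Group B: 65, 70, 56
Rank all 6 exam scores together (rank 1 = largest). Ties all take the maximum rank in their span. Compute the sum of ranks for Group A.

12

Sorted (descending): 70, 70, 65, 65, 56, 56
The 2 values of 70 occupy positions 1–2 → each gets rank 2.
The 2 values of 65 occupy positions 3–4 → each gets rank 4.
The 2 values of 56 occupy positions 5–6 → each gets rank 6.
Group A values → pooled ranks: 65→4, 56→6, 70→2
Rank sum = 4 + 6 + 2 = 12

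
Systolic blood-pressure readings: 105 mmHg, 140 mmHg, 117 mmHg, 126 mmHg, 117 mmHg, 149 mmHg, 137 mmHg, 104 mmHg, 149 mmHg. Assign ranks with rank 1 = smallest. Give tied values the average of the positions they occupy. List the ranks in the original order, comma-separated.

2, 7, 3.5, 5, 3.5, 8.5, 6, 1, 8.5

Sorted (ascending): 104, 105, 117, 117, 126, 137, 140, 149, 149
The 2 values of 117 occupy positions 3–4 → average rank (3+4)/2 = 3.5.
The 2 values of 149 occupy positions 8–9 → average rank (8+9)/2 = 8.5.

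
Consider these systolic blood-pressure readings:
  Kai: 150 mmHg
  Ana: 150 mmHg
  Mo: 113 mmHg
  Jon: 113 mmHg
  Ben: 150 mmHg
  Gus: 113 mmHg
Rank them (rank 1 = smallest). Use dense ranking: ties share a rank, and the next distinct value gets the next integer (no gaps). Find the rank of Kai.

2

Sorted (ascending): 113, 113, 113, 150, 150, 150
The 3 values of 113 share dense rank 1.
The 3 values of 150 share dense rank 2.
Kai has value 150 mmHg → rank 2.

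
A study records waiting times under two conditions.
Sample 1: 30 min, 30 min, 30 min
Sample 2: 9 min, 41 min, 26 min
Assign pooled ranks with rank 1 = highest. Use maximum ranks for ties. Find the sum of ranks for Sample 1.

Sorted (descending): 41, 30, 30, 30, 26, 9
The 3 values of 30 occupy positions 2–4 → each gets rank 4.
Sample 1 values → pooled ranks: 30→4, 30→4, 30→4
Rank sum = 4 + 4 + 4 = 12

12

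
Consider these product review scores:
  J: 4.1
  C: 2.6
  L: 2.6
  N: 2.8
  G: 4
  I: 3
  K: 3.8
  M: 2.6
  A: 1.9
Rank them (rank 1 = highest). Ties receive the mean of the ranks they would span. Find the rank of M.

Sorted (descending): 4.1, 4, 3.8, 3, 2.8, 2.6, 2.6, 2.6, 1.9
The 3 values of 2.6 occupy positions 6–8 → average rank 7.
M has value 2.6 → rank 7.

7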